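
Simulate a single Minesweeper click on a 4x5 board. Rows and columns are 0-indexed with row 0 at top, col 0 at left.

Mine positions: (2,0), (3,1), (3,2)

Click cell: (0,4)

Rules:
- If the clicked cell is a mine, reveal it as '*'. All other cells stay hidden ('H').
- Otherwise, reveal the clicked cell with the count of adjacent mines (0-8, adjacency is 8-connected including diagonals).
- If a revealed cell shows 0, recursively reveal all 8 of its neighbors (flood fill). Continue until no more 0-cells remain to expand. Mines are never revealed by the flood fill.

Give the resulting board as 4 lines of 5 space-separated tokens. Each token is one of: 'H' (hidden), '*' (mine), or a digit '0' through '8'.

0 0 0 0 0
1 1 0 0 0
H 3 2 1 0
H H H 1 0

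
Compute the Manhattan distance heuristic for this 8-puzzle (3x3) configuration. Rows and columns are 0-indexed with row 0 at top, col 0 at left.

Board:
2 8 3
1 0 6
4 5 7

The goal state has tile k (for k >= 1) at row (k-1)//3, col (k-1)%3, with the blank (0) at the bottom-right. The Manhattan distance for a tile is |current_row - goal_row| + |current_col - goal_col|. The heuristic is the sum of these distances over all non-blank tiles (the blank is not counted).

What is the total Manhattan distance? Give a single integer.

Answer: 8

Derivation:
Tile 2: at (0,0), goal (0,1), distance |0-0|+|0-1| = 1
Tile 8: at (0,1), goal (2,1), distance |0-2|+|1-1| = 2
Tile 3: at (0,2), goal (0,2), distance |0-0|+|2-2| = 0
Tile 1: at (1,0), goal (0,0), distance |1-0|+|0-0| = 1
Tile 6: at (1,2), goal (1,2), distance |1-1|+|2-2| = 0
Tile 4: at (2,0), goal (1,0), distance |2-1|+|0-0| = 1
Tile 5: at (2,1), goal (1,1), distance |2-1|+|1-1| = 1
Tile 7: at (2,2), goal (2,0), distance |2-2|+|2-0| = 2
Sum: 1 + 2 + 0 + 1 + 0 + 1 + 1 + 2 = 8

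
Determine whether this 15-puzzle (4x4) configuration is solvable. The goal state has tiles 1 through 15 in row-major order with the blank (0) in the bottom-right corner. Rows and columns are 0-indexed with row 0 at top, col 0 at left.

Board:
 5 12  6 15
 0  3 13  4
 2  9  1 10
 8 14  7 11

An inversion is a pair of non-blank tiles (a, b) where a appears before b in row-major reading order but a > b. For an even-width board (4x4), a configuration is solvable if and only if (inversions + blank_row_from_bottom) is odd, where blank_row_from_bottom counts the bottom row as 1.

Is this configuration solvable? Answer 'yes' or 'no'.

Inversions: 50
Blank is in row 1 (0-indexed from top), which is row 3 counting from the bottom (bottom = 1).
50 + 3 = 53, which is odd, so the puzzle is solvable.

Answer: yes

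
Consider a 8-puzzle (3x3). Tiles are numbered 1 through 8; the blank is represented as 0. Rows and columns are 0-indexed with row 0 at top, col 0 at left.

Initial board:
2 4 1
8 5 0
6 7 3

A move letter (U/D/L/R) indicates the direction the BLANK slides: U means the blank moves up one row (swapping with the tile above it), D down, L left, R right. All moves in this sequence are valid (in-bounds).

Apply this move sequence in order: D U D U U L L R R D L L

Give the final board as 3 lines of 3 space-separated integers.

After move 1 (D):
2 4 1
8 5 3
6 7 0

After move 2 (U):
2 4 1
8 5 0
6 7 3

After move 3 (D):
2 4 1
8 5 3
6 7 0

After move 4 (U):
2 4 1
8 5 0
6 7 3

After move 5 (U):
2 4 0
8 5 1
6 7 3

After move 6 (L):
2 0 4
8 5 1
6 7 3

After move 7 (L):
0 2 4
8 5 1
6 7 3

After move 8 (R):
2 0 4
8 5 1
6 7 3

After move 9 (R):
2 4 0
8 5 1
6 7 3

After move 10 (D):
2 4 1
8 5 0
6 7 3

After move 11 (L):
2 4 1
8 0 5
6 7 3

After move 12 (L):
2 4 1
0 8 5
6 7 3

Answer: 2 4 1
0 8 5
6 7 3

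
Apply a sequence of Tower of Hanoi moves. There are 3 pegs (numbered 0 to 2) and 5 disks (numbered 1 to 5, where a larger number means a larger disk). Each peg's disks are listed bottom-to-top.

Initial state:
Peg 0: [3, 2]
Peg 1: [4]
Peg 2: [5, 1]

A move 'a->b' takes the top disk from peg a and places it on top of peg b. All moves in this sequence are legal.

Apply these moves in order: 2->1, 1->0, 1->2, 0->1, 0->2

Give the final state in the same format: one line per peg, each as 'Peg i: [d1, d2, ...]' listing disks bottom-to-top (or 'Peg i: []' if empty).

After move 1 (2->1):
Peg 0: [3, 2]
Peg 1: [4, 1]
Peg 2: [5]

After move 2 (1->0):
Peg 0: [3, 2, 1]
Peg 1: [4]
Peg 2: [5]

After move 3 (1->2):
Peg 0: [3, 2, 1]
Peg 1: []
Peg 2: [5, 4]

After move 4 (0->1):
Peg 0: [3, 2]
Peg 1: [1]
Peg 2: [5, 4]

After move 5 (0->2):
Peg 0: [3]
Peg 1: [1]
Peg 2: [5, 4, 2]

Answer: Peg 0: [3]
Peg 1: [1]
Peg 2: [5, 4, 2]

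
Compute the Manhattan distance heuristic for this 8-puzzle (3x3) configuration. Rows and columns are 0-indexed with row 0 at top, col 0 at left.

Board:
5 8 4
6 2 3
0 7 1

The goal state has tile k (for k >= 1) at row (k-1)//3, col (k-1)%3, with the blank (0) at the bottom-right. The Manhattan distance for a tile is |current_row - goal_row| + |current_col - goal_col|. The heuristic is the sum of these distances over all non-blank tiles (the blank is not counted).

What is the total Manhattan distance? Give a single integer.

Tile 5: at (0,0), goal (1,1), distance |0-1|+|0-1| = 2
Tile 8: at (0,1), goal (2,1), distance |0-2|+|1-1| = 2
Tile 4: at (0,2), goal (1,0), distance |0-1|+|2-0| = 3
Tile 6: at (1,0), goal (1,2), distance |1-1|+|0-2| = 2
Tile 2: at (1,1), goal (0,1), distance |1-0|+|1-1| = 1
Tile 3: at (1,2), goal (0,2), distance |1-0|+|2-2| = 1
Tile 7: at (2,1), goal (2,0), distance |2-2|+|1-0| = 1
Tile 1: at (2,2), goal (0,0), distance |2-0|+|2-0| = 4
Sum: 2 + 2 + 3 + 2 + 1 + 1 + 1 + 4 = 16

Answer: 16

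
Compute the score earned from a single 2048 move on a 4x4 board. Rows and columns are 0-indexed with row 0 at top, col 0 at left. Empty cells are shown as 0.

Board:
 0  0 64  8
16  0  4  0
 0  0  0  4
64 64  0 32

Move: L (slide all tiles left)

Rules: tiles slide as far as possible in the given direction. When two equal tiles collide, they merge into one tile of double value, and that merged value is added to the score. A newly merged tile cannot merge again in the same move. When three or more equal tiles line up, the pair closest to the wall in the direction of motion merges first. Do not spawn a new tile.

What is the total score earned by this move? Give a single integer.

Answer: 128

Derivation:
Slide left:
row 0: [0, 0, 64, 8] -> [64, 8, 0, 0]  score +0 (running 0)
row 1: [16, 0, 4, 0] -> [16, 4, 0, 0]  score +0 (running 0)
row 2: [0, 0, 0, 4] -> [4, 0, 0, 0]  score +0 (running 0)
row 3: [64, 64, 0, 32] -> [128, 32, 0, 0]  score +128 (running 128)
Board after move:
 64   8   0   0
 16   4   0   0
  4   0   0   0
128  32   0   0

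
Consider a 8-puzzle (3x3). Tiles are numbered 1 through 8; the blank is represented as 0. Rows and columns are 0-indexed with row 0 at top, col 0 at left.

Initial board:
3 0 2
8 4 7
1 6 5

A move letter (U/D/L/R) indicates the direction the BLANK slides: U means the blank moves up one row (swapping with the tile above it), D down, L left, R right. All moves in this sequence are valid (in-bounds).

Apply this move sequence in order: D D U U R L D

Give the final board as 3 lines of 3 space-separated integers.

Answer: 3 4 2
8 0 7
1 6 5

Derivation:
After move 1 (D):
3 4 2
8 0 7
1 6 5

After move 2 (D):
3 4 2
8 6 7
1 0 5

After move 3 (U):
3 4 2
8 0 7
1 6 5

After move 4 (U):
3 0 2
8 4 7
1 6 5

After move 5 (R):
3 2 0
8 4 7
1 6 5

After move 6 (L):
3 0 2
8 4 7
1 6 5

After move 7 (D):
3 4 2
8 0 7
1 6 5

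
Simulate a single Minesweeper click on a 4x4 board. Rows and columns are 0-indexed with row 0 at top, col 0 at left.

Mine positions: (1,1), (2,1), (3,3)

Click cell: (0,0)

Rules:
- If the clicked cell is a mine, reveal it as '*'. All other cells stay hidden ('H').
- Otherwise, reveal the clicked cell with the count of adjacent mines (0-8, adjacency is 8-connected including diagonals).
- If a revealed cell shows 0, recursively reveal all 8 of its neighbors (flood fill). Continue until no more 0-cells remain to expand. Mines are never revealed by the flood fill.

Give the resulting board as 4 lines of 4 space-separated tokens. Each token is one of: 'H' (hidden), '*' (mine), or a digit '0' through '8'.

1 H H H
H H H H
H H H H
H H H H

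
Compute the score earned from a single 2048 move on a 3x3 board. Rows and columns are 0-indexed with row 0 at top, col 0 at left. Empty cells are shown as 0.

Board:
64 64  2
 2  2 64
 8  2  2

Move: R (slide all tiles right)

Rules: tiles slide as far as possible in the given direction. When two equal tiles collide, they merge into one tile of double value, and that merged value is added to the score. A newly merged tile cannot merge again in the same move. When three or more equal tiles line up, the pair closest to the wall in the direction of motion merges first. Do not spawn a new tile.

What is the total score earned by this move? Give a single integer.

Slide right:
row 0: [64, 64, 2] -> [0, 128, 2]  score +128 (running 128)
row 1: [2, 2, 64] -> [0, 4, 64]  score +4 (running 132)
row 2: [8, 2, 2] -> [0, 8, 4]  score +4 (running 136)
Board after move:
  0 128   2
  0   4  64
  0   8   4

Answer: 136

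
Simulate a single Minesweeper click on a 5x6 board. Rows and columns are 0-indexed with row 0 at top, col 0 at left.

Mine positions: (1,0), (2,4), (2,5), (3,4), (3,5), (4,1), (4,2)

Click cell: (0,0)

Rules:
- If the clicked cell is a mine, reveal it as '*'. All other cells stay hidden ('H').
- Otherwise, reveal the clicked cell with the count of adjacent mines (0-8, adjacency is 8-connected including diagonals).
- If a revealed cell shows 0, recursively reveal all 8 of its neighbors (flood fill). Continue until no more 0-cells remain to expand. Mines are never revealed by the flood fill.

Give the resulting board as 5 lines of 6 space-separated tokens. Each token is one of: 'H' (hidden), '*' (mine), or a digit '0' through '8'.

1 H H H H H
H H H H H H
H H H H H H
H H H H H H
H H H H H H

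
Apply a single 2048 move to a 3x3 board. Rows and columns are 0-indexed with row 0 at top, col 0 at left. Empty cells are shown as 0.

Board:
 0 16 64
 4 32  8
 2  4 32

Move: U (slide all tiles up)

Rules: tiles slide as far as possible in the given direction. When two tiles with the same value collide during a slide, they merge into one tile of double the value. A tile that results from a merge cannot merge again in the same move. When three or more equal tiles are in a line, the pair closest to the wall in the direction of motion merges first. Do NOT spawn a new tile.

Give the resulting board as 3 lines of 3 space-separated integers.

Answer:  4 16 64
 2 32  8
 0  4 32

Derivation:
Slide up:
col 0: [0, 4, 2] -> [4, 2, 0]
col 1: [16, 32, 4] -> [16, 32, 4]
col 2: [64, 8, 32] -> [64, 8, 32]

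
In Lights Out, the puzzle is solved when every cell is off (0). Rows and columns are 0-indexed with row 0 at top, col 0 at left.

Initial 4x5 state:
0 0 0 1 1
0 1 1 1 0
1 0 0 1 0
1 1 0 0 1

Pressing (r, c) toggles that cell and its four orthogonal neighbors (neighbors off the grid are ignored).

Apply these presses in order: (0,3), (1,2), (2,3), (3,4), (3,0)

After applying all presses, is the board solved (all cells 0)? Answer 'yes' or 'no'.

After press 1 at (0,3):
0 0 1 0 0
0 1 1 0 0
1 0 0 1 0
1 1 0 0 1

After press 2 at (1,2):
0 0 0 0 0
0 0 0 1 0
1 0 1 1 0
1 1 0 0 1

After press 3 at (2,3):
0 0 0 0 0
0 0 0 0 0
1 0 0 0 1
1 1 0 1 1

After press 4 at (3,4):
0 0 0 0 0
0 0 0 0 0
1 0 0 0 0
1 1 0 0 0

After press 5 at (3,0):
0 0 0 0 0
0 0 0 0 0
0 0 0 0 0
0 0 0 0 0

Lights still on: 0

Answer: yes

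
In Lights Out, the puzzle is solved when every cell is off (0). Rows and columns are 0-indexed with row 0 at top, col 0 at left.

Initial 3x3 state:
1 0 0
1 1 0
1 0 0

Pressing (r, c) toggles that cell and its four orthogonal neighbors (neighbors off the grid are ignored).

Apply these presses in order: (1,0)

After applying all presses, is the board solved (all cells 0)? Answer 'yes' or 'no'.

Answer: yes

Derivation:
After press 1 at (1,0):
0 0 0
0 0 0
0 0 0

Lights still on: 0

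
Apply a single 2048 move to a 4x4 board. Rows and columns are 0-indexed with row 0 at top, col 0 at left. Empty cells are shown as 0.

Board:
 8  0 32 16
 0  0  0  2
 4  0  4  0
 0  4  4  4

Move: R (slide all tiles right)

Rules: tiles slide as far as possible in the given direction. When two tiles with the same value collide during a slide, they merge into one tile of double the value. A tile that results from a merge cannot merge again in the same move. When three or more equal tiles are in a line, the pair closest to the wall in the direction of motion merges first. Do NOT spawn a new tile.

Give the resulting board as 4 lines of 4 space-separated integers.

Slide right:
row 0: [8, 0, 32, 16] -> [0, 8, 32, 16]
row 1: [0, 0, 0, 2] -> [0, 0, 0, 2]
row 2: [4, 0, 4, 0] -> [0, 0, 0, 8]
row 3: [0, 4, 4, 4] -> [0, 0, 4, 8]

Answer:  0  8 32 16
 0  0  0  2
 0  0  0  8
 0  0  4  8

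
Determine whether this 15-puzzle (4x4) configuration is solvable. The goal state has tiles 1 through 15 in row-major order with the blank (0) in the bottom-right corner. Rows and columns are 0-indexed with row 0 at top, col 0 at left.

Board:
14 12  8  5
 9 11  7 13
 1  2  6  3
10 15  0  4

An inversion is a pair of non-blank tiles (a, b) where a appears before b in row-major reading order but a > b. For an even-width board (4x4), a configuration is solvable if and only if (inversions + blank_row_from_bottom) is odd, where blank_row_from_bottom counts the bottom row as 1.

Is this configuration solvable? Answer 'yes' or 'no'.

Answer: no

Derivation:
Inversions: 63
Blank is in row 3 (0-indexed from top), which is row 1 counting from the bottom (bottom = 1).
63 + 1 = 64, which is even, so the puzzle is not solvable.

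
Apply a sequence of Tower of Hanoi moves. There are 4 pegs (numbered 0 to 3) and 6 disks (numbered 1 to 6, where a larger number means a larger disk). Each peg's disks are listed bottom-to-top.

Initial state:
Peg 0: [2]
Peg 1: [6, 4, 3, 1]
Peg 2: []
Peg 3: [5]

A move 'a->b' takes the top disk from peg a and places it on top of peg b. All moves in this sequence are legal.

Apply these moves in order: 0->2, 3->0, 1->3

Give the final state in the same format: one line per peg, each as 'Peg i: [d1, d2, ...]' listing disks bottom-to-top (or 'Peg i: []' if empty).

After move 1 (0->2):
Peg 0: []
Peg 1: [6, 4, 3, 1]
Peg 2: [2]
Peg 3: [5]

After move 2 (3->0):
Peg 0: [5]
Peg 1: [6, 4, 3, 1]
Peg 2: [2]
Peg 3: []

After move 3 (1->3):
Peg 0: [5]
Peg 1: [6, 4, 3]
Peg 2: [2]
Peg 3: [1]

Answer: Peg 0: [5]
Peg 1: [6, 4, 3]
Peg 2: [2]
Peg 3: [1]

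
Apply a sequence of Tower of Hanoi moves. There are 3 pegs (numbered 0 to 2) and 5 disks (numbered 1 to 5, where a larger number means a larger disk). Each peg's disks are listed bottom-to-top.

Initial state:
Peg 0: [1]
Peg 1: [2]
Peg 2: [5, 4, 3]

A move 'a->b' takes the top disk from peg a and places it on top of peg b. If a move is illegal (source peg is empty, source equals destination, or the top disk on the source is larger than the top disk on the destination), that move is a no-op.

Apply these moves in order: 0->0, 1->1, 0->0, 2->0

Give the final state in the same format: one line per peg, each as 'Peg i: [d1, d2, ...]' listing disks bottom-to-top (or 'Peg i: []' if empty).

After move 1 (0->0):
Peg 0: [1]
Peg 1: [2]
Peg 2: [5, 4, 3]

After move 2 (1->1):
Peg 0: [1]
Peg 1: [2]
Peg 2: [5, 4, 3]

After move 3 (0->0):
Peg 0: [1]
Peg 1: [2]
Peg 2: [5, 4, 3]

After move 4 (2->0):
Peg 0: [1]
Peg 1: [2]
Peg 2: [5, 4, 3]

Answer: Peg 0: [1]
Peg 1: [2]
Peg 2: [5, 4, 3]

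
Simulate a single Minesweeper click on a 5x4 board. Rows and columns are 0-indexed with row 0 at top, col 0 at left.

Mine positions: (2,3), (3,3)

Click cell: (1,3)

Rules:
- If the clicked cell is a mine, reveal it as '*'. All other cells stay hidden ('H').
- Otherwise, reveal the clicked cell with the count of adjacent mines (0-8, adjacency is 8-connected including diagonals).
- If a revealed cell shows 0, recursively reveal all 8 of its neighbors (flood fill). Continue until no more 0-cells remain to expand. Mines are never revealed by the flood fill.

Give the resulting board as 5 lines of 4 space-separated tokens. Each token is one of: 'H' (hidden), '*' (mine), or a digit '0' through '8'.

H H H H
H H H 1
H H H H
H H H H
H H H H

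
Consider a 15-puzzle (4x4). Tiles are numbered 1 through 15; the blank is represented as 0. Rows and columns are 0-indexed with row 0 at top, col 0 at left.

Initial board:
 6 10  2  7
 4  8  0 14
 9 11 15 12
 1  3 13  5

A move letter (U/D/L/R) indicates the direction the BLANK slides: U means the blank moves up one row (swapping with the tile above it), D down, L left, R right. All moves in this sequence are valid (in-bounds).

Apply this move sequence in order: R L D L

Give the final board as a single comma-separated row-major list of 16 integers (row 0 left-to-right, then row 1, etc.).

Answer: 6, 10, 2, 7, 4, 8, 15, 14, 9, 0, 11, 12, 1, 3, 13, 5

Derivation:
After move 1 (R):
 6 10  2  7
 4  8 14  0
 9 11 15 12
 1  3 13  5

After move 2 (L):
 6 10  2  7
 4  8  0 14
 9 11 15 12
 1  3 13  5

After move 3 (D):
 6 10  2  7
 4  8 15 14
 9 11  0 12
 1  3 13  5

After move 4 (L):
 6 10  2  7
 4  8 15 14
 9  0 11 12
 1  3 13  5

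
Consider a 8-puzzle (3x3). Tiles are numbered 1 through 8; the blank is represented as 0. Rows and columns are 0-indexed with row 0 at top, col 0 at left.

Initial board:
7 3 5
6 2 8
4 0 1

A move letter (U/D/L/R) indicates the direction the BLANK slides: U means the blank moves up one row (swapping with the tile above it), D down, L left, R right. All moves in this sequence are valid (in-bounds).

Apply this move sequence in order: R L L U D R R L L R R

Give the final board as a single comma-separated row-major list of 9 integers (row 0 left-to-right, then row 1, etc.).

Answer: 7, 3, 5, 6, 2, 8, 4, 1, 0

Derivation:
After move 1 (R):
7 3 5
6 2 8
4 1 0

After move 2 (L):
7 3 5
6 2 8
4 0 1

After move 3 (L):
7 3 5
6 2 8
0 4 1

After move 4 (U):
7 3 5
0 2 8
6 4 1

After move 5 (D):
7 3 5
6 2 8
0 4 1

After move 6 (R):
7 3 5
6 2 8
4 0 1

After move 7 (R):
7 3 5
6 2 8
4 1 0

After move 8 (L):
7 3 5
6 2 8
4 0 1

After move 9 (L):
7 3 5
6 2 8
0 4 1

After move 10 (R):
7 3 5
6 2 8
4 0 1

After move 11 (R):
7 3 5
6 2 8
4 1 0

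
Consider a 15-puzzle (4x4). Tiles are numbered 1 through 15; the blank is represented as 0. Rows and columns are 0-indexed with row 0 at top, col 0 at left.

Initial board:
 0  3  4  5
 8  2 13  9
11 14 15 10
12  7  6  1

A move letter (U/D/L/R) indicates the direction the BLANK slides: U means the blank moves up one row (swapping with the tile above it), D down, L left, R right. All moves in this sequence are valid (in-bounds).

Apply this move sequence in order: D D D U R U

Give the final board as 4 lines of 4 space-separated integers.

After move 1 (D):
 8  3  4  5
 0  2 13  9
11 14 15 10
12  7  6  1

After move 2 (D):
 8  3  4  5
11  2 13  9
 0 14 15 10
12  7  6  1

After move 3 (D):
 8  3  4  5
11  2 13  9
12 14 15 10
 0  7  6  1

After move 4 (U):
 8  3  4  5
11  2 13  9
 0 14 15 10
12  7  6  1

After move 5 (R):
 8  3  4  5
11  2 13  9
14  0 15 10
12  7  6  1

After move 6 (U):
 8  3  4  5
11  0 13  9
14  2 15 10
12  7  6  1

Answer:  8  3  4  5
11  0 13  9
14  2 15 10
12  7  6  1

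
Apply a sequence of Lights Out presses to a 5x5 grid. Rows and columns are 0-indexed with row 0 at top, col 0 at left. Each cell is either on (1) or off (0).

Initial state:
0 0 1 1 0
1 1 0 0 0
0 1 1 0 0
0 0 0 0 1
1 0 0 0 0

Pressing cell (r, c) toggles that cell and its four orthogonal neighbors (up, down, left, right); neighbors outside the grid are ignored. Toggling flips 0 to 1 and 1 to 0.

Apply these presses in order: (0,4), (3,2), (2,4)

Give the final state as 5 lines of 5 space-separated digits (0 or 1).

Answer: 0 0 1 0 1
1 1 0 0 0
0 1 0 1 1
0 1 1 1 0
1 0 1 0 0

Derivation:
After press 1 at (0,4):
0 0 1 0 1
1 1 0 0 1
0 1 1 0 0
0 0 0 0 1
1 0 0 0 0

After press 2 at (3,2):
0 0 1 0 1
1 1 0 0 1
0 1 0 0 0
0 1 1 1 1
1 0 1 0 0

After press 3 at (2,4):
0 0 1 0 1
1 1 0 0 0
0 1 0 1 1
0 1 1 1 0
1 0 1 0 0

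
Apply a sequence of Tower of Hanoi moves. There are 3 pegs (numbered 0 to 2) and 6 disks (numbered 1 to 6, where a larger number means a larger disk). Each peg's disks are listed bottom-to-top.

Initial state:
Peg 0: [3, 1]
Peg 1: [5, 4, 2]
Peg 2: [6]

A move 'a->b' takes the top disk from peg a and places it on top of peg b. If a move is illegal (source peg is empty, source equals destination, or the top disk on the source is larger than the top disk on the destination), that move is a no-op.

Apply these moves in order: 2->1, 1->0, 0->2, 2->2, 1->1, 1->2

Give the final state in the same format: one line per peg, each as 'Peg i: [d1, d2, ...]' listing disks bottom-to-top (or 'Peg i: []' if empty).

After move 1 (2->1):
Peg 0: [3, 1]
Peg 1: [5, 4, 2]
Peg 2: [6]

After move 2 (1->0):
Peg 0: [3, 1]
Peg 1: [5, 4, 2]
Peg 2: [6]

After move 3 (0->2):
Peg 0: [3]
Peg 1: [5, 4, 2]
Peg 2: [6, 1]

After move 4 (2->2):
Peg 0: [3]
Peg 1: [5, 4, 2]
Peg 2: [6, 1]

After move 5 (1->1):
Peg 0: [3]
Peg 1: [5, 4, 2]
Peg 2: [6, 1]

After move 6 (1->2):
Peg 0: [3]
Peg 1: [5, 4, 2]
Peg 2: [6, 1]

Answer: Peg 0: [3]
Peg 1: [5, 4, 2]
Peg 2: [6, 1]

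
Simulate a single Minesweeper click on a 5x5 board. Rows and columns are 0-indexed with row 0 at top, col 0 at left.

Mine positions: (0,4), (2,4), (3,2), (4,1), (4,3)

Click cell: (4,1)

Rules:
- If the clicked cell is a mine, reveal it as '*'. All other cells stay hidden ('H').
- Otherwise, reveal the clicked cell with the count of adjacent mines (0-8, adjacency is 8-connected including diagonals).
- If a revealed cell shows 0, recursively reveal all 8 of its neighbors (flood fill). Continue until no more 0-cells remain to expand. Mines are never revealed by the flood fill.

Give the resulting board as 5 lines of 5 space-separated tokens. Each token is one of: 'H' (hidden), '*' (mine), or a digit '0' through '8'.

H H H H H
H H H H H
H H H H H
H H H H H
H * H H H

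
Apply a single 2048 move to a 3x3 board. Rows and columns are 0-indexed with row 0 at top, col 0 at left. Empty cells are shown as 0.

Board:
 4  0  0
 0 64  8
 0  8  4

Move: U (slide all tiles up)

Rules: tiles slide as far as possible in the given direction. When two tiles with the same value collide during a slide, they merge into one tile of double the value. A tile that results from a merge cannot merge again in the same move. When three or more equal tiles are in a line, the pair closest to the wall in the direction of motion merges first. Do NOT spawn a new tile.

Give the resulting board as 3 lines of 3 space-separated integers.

Answer:  4 64  8
 0  8  4
 0  0  0

Derivation:
Slide up:
col 0: [4, 0, 0] -> [4, 0, 0]
col 1: [0, 64, 8] -> [64, 8, 0]
col 2: [0, 8, 4] -> [8, 4, 0]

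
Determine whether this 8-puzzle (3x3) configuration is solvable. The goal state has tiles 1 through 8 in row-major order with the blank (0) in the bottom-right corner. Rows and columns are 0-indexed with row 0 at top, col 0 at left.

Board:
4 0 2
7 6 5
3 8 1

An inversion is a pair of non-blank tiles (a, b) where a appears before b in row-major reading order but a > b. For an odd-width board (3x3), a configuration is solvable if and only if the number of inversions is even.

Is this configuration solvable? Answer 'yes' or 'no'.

Inversions (pairs i<j in row-major order where tile[i] > tile[j] > 0): 15
15 is odd, so the puzzle is not solvable.

Answer: no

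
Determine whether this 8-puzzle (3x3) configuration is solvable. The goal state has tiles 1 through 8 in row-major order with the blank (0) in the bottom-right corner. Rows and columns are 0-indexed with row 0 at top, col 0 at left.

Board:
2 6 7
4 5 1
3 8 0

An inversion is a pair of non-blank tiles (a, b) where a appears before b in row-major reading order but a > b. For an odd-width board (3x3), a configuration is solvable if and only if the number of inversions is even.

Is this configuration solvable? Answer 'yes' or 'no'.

Answer: no

Derivation:
Inversions (pairs i<j in row-major order where tile[i] > tile[j] > 0): 13
13 is odd, so the puzzle is not solvable.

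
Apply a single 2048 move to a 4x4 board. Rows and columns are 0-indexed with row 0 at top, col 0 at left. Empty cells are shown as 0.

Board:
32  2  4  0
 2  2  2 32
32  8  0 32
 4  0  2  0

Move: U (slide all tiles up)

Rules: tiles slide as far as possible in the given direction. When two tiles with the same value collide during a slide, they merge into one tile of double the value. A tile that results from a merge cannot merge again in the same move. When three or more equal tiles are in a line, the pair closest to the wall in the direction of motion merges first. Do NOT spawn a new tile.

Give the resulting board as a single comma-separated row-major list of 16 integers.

Slide up:
col 0: [32, 2, 32, 4] -> [32, 2, 32, 4]
col 1: [2, 2, 8, 0] -> [4, 8, 0, 0]
col 2: [4, 2, 0, 2] -> [4, 4, 0, 0]
col 3: [0, 32, 32, 0] -> [64, 0, 0, 0]

Answer: 32, 4, 4, 64, 2, 8, 4, 0, 32, 0, 0, 0, 4, 0, 0, 0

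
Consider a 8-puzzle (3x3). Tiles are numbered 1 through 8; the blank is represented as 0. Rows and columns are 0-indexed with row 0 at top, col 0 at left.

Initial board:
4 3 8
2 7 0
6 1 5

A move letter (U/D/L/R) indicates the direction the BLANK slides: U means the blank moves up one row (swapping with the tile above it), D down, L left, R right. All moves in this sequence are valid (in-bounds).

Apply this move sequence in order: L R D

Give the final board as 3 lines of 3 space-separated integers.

After move 1 (L):
4 3 8
2 0 7
6 1 5

After move 2 (R):
4 3 8
2 7 0
6 1 5

After move 3 (D):
4 3 8
2 7 5
6 1 0

Answer: 4 3 8
2 7 5
6 1 0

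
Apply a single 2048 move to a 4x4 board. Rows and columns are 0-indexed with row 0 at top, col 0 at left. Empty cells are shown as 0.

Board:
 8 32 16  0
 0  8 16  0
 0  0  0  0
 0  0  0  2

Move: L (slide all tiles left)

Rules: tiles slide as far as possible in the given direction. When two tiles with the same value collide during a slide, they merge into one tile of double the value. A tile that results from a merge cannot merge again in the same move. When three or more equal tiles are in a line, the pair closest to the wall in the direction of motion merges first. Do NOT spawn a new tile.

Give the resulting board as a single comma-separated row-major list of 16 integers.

Answer: 8, 32, 16, 0, 8, 16, 0, 0, 0, 0, 0, 0, 2, 0, 0, 0

Derivation:
Slide left:
row 0: [8, 32, 16, 0] -> [8, 32, 16, 0]
row 1: [0, 8, 16, 0] -> [8, 16, 0, 0]
row 2: [0, 0, 0, 0] -> [0, 0, 0, 0]
row 3: [0, 0, 0, 2] -> [2, 0, 0, 0]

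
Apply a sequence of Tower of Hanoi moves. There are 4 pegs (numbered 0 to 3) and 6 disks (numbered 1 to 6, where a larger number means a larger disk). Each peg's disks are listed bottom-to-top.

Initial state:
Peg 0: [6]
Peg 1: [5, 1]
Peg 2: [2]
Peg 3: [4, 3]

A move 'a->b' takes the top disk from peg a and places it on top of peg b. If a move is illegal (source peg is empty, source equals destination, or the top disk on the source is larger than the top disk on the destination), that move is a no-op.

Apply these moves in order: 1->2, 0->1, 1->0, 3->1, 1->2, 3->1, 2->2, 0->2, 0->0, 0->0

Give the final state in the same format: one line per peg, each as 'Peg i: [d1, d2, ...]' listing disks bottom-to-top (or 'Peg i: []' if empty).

After move 1 (1->2):
Peg 0: [6]
Peg 1: [5]
Peg 2: [2, 1]
Peg 3: [4, 3]

After move 2 (0->1):
Peg 0: [6]
Peg 1: [5]
Peg 2: [2, 1]
Peg 3: [4, 3]

After move 3 (1->0):
Peg 0: [6, 5]
Peg 1: []
Peg 2: [2, 1]
Peg 3: [4, 3]

After move 4 (3->1):
Peg 0: [6, 5]
Peg 1: [3]
Peg 2: [2, 1]
Peg 3: [4]

After move 5 (1->2):
Peg 0: [6, 5]
Peg 1: [3]
Peg 2: [2, 1]
Peg 3: [4]

After move 6 (3->1):
Peg 0: [6, 5]
Peg 1: [3]
Peg 2: [2, 1]
Peg 3: [4]

After move 7 (2->2):
Peg 0: [6, 5]
Peg 1: [3]
Peg 2: [2, 1]
Peg 3: [4]

After move 8 (0->2):
Peg 0: [6, 5]
Peg 1: [3]
Peg 2: [2, 1]
Peg 3: [4]

After move 9 (0->0):
Peg 0: [6, 5]
Peg 1: [3]
Peg 2: [2, 1]
Peg 3: [4]

After move 10 (0->0):
Peg 0: [6, 5]
Peg 1: [3]
Peg 2: [2, 1]
Peg 3: [4]

Answer: Peg 0: [6, 5]
Peg 1: [3]
Peg 2: [2, 1]
Peg 3: [4]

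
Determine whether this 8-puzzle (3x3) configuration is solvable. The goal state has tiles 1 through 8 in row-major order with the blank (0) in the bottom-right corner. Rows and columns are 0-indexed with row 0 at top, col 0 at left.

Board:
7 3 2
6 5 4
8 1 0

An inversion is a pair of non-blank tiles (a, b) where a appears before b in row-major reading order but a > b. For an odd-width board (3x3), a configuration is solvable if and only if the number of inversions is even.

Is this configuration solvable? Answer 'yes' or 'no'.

Answer: yes

Derivation:
Inversions (pairs i<j in row-major order where tile[i] > tile[j] > 0): 16
16 is even, so the puzzle is solvable.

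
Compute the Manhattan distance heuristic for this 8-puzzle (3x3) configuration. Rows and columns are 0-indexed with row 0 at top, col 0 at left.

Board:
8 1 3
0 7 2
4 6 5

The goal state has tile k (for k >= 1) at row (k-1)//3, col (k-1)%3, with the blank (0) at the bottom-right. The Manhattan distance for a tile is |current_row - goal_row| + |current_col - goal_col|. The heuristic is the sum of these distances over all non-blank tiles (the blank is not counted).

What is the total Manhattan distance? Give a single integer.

Tile 8: (0,0)->(2,1) = 3
Tile 1: (0,1)->(0,0) = 1
Tile 3: (0,2)->(0,2) = 0
Tile 7: (1,1)->(2,0) = 2
Tile 2: (1,2)->(0,1) = 2
Tile 4: (2,0)->(1,0) = 1
Tile 6: (2,1)->(1,2) = 2
Tile 5: (2,2)->(1,1) = 2
Sum: 3 + 1 + 0 + 2 + 2 + 1 + 2 + 2 = 13

Answer: 13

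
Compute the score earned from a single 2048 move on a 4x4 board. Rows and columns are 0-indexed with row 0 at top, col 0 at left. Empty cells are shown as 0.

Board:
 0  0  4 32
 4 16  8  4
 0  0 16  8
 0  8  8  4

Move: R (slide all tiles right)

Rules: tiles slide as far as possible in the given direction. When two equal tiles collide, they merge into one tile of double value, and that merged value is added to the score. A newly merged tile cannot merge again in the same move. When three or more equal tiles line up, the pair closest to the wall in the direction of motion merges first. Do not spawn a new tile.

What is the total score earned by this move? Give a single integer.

Slide right:
row 0: [0, 0, 4, 32] -> [0, 0, 4, 32]  score +0 (running 0)
row 1: [4, 16, 8, 4] -> [4, 16, 8, 4]  score +0 (running 0)
row 2: [0, 0, 16, 8] -> [0, 0, 16, 8]  score +0 (running 0)
row 3: [0, 8, 8, 4] -> [0, 0, 16, 4]  score +16 (running 16)
Board after move:
 0  0  4 32
 4 16  8  4
 0  0 16  8
 0  0 16  4

Answer: 16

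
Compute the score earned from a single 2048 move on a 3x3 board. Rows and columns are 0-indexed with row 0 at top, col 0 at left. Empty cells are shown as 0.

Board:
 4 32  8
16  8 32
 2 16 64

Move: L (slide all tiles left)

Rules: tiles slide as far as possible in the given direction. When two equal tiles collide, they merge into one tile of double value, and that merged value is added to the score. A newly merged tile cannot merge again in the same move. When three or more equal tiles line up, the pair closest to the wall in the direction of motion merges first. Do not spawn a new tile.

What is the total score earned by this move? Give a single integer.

Slide left:
row 0: [4, 32, 8] -> [4, 32, 8]  score +0 (running 0)
row 1: [16, 8, 32] -> [16, 8, 32]  score +0 (running 0)
row 2: [2, 16, 64] -> [2, 16, 64]  score +0 (running 0)
Board after move:
 4 32  8
16  8 32
 2 16 64

Answer: 0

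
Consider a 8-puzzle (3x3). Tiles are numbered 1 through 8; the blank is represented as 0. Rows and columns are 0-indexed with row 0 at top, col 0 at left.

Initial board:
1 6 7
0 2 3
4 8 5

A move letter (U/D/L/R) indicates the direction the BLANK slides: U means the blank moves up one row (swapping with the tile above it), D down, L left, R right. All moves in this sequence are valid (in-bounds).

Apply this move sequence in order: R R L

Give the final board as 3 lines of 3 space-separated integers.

After move 1 (R):
1 6 7
2 0 3
4 8 5

After move 2 (R):
1 6 7
2 3 0
4 8 5

After move 3 (L):
1 6 7
2 0 3
4 8 5

Answer: 1 6 7
2 0 3
4 8 5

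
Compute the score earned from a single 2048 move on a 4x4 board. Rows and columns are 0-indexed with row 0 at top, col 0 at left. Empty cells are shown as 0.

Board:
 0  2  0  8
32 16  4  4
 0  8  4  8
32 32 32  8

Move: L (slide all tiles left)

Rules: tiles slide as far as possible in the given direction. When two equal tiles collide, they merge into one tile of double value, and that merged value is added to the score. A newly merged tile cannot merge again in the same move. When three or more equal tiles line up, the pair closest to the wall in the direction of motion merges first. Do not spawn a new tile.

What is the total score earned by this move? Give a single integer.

Slide left:
row 0: [0, 2, 0, 8] -> [2, 8, 0, 0]  score +0 (running 0)
row 1: [32, 16, 4, 4] -> [32, 16, 8, 0]  score +8 (running 8)
row 2: [0, 8, 4, 8] -> [8, 4, 8, 0]  score +0 (running 8)
row 3: [32, 32, 32, 8] -> [64, 32, 8, 0]  score +64 (running 72)
Board after move:
 2  8  0  0
32 16  8  0
 8  4  8  0
64 32  8  0

Answer: 72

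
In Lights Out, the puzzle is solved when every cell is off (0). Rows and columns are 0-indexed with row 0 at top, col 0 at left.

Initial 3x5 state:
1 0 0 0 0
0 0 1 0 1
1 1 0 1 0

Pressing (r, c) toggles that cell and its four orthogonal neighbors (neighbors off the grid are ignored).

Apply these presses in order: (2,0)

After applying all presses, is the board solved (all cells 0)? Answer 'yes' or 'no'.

Answer: no

Derivation:
After press 1 at (2,0):
1 0 0 0 0
1 0 1 0 1
0 0 0 1 0

Lights still on: 5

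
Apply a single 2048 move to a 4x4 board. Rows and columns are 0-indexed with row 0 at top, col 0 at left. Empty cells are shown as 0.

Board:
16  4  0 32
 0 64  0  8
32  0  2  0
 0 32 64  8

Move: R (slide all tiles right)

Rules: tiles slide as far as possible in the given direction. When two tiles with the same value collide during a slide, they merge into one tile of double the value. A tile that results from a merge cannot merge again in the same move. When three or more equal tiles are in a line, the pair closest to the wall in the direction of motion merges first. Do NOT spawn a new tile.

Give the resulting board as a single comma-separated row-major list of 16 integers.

Slide right:
row 0: [16, 4, 0, 32] -> [0, 16, 4, 32]
row 1: [0, 64, 0, 8] -> [0, 0, 64, 8]
row 2: [32, 0, 2, 0] -> [0, 0, 32, 2]
row 3: [0, 32, 64, 8] -> [0, 32, 64, 8]

Answer: 0, 16, 4, 32, 0, 0, 64, 8, 0, 0, 32, 2, 0, 32, 64, 8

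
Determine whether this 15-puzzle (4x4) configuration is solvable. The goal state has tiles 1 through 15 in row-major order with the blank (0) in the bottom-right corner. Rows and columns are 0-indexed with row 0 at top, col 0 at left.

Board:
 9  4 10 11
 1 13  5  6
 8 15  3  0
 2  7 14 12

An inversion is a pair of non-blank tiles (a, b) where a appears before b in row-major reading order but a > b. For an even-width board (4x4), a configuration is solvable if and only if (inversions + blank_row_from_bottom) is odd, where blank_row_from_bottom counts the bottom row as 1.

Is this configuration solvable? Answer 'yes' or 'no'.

Inversions: 46
Blank is in row 2 (0-indexed from top), which is row 2 counting from the bottom (bottom = 1).
46 + 2 = 48, which is even, so the puzzle is not solvable.

Answer: no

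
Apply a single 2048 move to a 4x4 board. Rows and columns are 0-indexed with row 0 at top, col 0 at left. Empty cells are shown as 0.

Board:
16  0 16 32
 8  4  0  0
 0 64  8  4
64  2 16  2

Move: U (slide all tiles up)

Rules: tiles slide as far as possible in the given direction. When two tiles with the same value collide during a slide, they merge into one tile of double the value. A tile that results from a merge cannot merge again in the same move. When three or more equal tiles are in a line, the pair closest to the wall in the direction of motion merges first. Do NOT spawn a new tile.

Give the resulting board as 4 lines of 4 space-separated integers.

Slide up:
col 0: [16, 8, 0, 64] -> [16, 8, 64, 0]
col 1: [0, 4, 64, 2] -> [4, 64, 2, 0]
col 2: [16, 0, 8, 16] -> [16, 8, 16, 0]
col 3: [32, 0, 4, 2] -> [32, 4, 2, 0]

Answer: 16  4 16 32
 8 64  8  4
64  2 16  2
 0  0  0  0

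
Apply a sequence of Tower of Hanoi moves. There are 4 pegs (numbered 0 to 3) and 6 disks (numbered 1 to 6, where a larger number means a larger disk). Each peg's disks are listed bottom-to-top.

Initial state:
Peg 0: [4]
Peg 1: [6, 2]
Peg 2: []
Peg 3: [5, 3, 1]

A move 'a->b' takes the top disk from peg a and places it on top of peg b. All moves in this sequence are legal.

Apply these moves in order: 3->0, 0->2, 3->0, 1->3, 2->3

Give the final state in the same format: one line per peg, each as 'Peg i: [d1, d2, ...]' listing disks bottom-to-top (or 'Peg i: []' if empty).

After move 1 (3->0):
Peg 0: [4, 1]
Peg 1: [6, 2]
Peg 2: []
Peg 3: [5, 3]

After move 2 (0->2):
Peg 0: [4]
Peg 1: [6, 2]
Peg 2: [1]
Peg 3: [5, 3]

After move 3 (3->0):
Peg 0: [4, 3]
Peg 1: [6, 2]
Peg 2: [1]
Peg 3: [5]

After move 4 (1->3):
Peg 0: [4, 3]
Peg 1: [6]
Peg 2: [1]
Peg 3: [5, 2]

After move 5 (2->3):
Peg 0: [4, 3]
Peg 1: [6]
Peg 2: []
Peg 3: [5, 2, 1]

Answer: Peg 0: [4, 3]
Peg 1: [6]
Peg 2: []
Peg 3: [5, 2, 1]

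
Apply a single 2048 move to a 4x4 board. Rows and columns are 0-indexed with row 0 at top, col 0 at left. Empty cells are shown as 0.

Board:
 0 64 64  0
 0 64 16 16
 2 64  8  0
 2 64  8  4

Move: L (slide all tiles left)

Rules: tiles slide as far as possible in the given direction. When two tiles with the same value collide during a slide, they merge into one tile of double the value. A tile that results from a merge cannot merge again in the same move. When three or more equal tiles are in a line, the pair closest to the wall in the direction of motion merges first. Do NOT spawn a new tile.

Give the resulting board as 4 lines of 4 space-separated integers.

Answer: 128   0   0   0
 64  32   0   0
  2  64   8   0
  2  64   8   4

Derivation:
Slide left:
row 0: [0, 64, 64, 0] -> [128, 0, 0, 0]
row 1: [0, 64, 16, 16] -> [64, 32, 0, 0]
row 2: [2, 64, 8, 0] -> [2, 64, 8, 0]
row 3: [2, 64, 8, 4] -> [2, 64, 8, 4]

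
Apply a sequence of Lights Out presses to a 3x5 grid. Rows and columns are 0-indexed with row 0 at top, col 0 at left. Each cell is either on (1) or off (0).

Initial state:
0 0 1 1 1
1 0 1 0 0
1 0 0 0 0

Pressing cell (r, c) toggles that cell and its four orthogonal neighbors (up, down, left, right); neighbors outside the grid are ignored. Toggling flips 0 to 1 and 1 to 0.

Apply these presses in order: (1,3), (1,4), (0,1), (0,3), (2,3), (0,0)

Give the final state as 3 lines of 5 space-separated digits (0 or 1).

Answer: 0 0 1 1 1
0 1 0 0 0
1 0 1 0 0

Derivation:
After press 1 at (1,3):
0 0 1 0 1
1 0 0 1 1
1 0 0 1 0

After press 2 at (1,4):
0 0 1 0 0
1 0 0 0 0
1 0 0 1 1

After press 3 at (0,1):
1 1 0 0 0
1 1 0 0 0
1 0 0 1 1

After press 4 at (0,3):
1 1 1 1 1
1 1 0 1 0
1 0 0 1 1

After press 5 at (2,3):
1 1 1 1 1
1 1 0 0 0
1 0 1 0 0

After press 6 at (0,0):
0 0 1 1 1
0 1 0 0 0
1 0 1 0 0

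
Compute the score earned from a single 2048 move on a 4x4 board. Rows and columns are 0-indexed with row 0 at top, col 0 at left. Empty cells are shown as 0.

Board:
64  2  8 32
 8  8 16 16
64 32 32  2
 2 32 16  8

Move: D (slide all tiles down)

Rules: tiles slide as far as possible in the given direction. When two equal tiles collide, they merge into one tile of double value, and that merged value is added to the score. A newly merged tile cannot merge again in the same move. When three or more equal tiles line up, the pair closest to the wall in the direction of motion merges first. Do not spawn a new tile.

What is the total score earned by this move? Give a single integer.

Answer: 64

Derivation:
Slide down:
col 0: [64, 8, 64, 2] -> [64, 8, 64, 2]  score +0 (running 0)
col 1: [2, 8, 32, 32] -> [0, 2, 8, 64]  score +64 (running 64)
col 2: [8, 16, 32, 16] -> [8, 16, 32, 16]  score +0 (running 64)
col 3: [32, 16, 2, 8] -> [32, 16, 2, 8]  score +0 (running 64)
Board after move:
64  0  8 32
 8  2 16 16
64  8 32  2
 2 64 16  8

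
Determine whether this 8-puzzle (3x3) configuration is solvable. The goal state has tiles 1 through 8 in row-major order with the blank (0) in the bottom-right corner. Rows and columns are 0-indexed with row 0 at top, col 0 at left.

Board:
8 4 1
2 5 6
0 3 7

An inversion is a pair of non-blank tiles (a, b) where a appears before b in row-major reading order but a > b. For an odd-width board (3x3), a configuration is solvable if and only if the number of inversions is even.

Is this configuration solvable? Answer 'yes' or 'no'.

Inversions (pairs i<j in row-major order where tile[i] > tile[j] > 0): 12
12 is even, so the puzzle is solvable.

Answer: yes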